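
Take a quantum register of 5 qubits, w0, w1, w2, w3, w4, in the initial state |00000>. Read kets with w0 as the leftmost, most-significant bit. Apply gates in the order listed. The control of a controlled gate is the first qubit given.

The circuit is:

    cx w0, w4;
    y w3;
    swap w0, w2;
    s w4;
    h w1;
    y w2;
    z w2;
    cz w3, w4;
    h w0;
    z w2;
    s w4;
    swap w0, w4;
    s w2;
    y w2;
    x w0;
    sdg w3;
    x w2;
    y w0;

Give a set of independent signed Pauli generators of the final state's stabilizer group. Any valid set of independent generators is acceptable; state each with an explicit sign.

The stabilizer group can be generated by +IXIII, +IIIIX, +ZIIII, -IIZII, -IIIZI, among other valid generating sets.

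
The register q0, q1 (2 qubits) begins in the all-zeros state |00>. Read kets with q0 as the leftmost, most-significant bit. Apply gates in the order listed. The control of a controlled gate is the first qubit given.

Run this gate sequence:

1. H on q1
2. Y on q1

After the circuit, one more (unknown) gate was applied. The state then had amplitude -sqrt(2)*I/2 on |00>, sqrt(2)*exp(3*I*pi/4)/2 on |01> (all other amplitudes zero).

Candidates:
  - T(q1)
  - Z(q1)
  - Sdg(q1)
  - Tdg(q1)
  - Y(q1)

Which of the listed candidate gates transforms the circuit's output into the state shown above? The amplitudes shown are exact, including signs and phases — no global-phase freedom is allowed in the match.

It was T(q1) that produced the state shown.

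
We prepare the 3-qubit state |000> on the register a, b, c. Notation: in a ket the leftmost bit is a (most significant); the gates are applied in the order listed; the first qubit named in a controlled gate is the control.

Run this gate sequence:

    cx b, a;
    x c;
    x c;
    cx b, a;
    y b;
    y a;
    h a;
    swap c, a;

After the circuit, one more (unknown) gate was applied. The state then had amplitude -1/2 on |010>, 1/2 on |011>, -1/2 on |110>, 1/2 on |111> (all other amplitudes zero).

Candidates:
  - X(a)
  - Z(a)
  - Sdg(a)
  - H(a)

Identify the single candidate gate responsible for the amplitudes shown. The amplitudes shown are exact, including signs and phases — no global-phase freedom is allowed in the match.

It was H(a) that produced the state shown.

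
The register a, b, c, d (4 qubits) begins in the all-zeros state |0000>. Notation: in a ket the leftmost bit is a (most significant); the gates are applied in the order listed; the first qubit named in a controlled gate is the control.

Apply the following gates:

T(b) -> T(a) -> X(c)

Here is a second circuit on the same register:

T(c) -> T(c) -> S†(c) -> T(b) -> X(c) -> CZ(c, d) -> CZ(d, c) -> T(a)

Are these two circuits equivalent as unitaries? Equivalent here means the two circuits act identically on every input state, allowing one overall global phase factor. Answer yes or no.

Yes — the two circuits implement the same unitary up to a global phase.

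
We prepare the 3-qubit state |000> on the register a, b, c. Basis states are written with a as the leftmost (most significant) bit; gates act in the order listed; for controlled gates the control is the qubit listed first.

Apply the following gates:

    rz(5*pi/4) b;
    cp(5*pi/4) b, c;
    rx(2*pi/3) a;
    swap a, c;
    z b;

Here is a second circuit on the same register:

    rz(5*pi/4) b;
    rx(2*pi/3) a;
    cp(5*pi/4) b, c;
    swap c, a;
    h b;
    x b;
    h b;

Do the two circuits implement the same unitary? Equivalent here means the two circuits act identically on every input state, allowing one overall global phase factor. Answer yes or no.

Yes, they are equivalent — the unitaries differ by at most a global phase.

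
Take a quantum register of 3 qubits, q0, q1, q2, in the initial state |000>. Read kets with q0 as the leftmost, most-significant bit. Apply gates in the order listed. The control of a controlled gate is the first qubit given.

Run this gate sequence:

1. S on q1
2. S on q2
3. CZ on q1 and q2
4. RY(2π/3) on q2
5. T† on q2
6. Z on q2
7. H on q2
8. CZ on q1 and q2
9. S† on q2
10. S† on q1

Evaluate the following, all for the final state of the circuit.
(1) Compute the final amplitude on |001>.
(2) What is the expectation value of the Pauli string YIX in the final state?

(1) The final state's coefficient on |001> equals -sqrt(6)*exp(I*pi/4)/4 - sqrt(2)*I/4.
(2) The observable YIX averages to 0.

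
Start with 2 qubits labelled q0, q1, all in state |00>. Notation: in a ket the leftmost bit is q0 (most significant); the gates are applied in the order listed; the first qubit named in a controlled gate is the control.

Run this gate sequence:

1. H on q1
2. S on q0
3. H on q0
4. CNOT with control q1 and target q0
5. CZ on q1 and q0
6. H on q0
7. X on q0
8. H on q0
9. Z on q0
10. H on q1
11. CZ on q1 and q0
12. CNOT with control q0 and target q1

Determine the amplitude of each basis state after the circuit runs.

After the circuit, the state carries amplitude sqrt(2)/2 on |00>, 0 on |01>, -sqrt(2)/2 on |10>, 0 on |11>. Key observation: steps 6-9 multiply out to the identity, so the circuit reduces to the remaining gates.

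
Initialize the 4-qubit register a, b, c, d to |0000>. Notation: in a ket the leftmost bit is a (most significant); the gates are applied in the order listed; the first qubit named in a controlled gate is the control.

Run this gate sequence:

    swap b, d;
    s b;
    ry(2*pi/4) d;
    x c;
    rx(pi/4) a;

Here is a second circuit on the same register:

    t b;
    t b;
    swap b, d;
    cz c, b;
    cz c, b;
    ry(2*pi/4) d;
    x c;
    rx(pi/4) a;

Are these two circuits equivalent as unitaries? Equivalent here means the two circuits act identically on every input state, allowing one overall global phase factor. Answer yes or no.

No: there is an input state on which the two circuits produce genuinely different outputs (not merely differing by a phase).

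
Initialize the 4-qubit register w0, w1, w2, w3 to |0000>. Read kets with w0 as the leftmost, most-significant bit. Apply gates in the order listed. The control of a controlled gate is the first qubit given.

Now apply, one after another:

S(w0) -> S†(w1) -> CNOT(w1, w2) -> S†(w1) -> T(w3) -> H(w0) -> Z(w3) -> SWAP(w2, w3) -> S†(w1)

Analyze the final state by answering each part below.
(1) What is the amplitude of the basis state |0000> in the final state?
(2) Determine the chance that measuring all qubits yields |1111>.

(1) The amplitude on |0000> is sqrt(2)/2.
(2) A full measurement returns |1111> with probability 0.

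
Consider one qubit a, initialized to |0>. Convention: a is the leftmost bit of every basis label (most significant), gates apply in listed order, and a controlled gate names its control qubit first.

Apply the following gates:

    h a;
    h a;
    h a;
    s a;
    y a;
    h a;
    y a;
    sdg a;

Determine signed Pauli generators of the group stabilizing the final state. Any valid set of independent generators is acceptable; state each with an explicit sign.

The final state is stabilized by the group generated by -X; other independent generating sets are equally valid.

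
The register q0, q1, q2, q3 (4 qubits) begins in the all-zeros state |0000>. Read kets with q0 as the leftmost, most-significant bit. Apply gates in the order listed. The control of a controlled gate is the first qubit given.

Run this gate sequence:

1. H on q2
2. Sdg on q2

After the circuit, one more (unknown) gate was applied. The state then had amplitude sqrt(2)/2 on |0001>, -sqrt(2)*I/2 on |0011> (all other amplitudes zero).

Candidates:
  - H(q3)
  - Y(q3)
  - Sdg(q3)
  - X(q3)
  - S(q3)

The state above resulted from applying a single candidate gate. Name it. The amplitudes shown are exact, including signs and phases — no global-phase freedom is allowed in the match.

It was X(q3) that produced the state shown.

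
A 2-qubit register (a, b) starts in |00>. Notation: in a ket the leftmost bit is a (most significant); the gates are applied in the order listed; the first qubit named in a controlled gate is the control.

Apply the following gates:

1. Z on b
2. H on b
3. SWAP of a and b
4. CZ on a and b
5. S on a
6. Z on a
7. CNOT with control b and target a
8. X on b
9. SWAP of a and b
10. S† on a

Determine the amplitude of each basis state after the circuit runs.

After the circuit, the state carries amplitude 0 on |00>, 0 on |01>, -sqrt(2)*I/2 on |10>, -sqrt(2)/2 on |11>.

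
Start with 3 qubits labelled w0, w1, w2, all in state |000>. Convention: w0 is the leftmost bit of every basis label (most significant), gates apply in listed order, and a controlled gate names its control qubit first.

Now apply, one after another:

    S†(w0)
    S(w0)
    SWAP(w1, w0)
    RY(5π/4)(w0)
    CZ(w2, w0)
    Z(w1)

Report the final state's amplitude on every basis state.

The resulting statevector has amplitude -sqrt(2 - sqrt(2))/2 on |000>, sqrt(sqrt(2) + 2)/2 on |100>, and 0 on every other basis state.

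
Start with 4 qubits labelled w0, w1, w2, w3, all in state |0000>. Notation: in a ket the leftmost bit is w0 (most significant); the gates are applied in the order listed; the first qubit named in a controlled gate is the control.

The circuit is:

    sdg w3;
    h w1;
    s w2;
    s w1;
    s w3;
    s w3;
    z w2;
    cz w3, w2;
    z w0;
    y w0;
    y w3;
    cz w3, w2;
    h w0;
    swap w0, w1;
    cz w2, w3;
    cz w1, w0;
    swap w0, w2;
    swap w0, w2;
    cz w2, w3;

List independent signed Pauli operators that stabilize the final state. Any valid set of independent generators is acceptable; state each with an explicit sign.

The stabilizer group can be generated by +YZII, -ZXII, +IIZI, -IIIZ, among other valid generating sets.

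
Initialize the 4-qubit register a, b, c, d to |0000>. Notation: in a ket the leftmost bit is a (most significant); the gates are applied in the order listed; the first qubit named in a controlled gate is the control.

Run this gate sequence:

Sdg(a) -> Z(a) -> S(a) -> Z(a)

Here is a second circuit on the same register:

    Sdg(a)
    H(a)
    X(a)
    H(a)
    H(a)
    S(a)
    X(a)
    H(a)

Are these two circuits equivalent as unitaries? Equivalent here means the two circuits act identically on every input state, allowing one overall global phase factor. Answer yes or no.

No: there is an input state on which the two circuits produce genuinely different outputs (not merely differing by a phase).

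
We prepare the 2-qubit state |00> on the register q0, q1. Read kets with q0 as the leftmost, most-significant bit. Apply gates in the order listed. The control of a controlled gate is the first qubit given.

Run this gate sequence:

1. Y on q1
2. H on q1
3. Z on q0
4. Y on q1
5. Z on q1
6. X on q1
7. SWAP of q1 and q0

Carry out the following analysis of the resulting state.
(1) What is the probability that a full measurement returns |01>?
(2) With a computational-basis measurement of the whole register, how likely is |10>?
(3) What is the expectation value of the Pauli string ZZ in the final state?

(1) A full measurement returns |01> with probability 0.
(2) A full measurement returns |10> with probability 1/2.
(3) The observable ZZ averages to 0.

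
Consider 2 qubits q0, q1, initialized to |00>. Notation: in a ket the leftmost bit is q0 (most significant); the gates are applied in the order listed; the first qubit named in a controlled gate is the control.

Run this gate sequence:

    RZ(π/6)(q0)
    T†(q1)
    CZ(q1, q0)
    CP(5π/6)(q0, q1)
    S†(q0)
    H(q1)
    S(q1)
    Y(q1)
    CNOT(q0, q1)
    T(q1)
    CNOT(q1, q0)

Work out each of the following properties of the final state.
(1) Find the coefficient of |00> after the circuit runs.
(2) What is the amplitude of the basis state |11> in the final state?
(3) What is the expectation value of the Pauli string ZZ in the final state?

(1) |00> carries amplitude -sqrt(2)*exp(11*I*pi/12)/2 in the final state.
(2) |11> carries amplitude sqrt(2)*exp(2*I*pi/3)/2 in the final state.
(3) The expectation value of ZZ is 1.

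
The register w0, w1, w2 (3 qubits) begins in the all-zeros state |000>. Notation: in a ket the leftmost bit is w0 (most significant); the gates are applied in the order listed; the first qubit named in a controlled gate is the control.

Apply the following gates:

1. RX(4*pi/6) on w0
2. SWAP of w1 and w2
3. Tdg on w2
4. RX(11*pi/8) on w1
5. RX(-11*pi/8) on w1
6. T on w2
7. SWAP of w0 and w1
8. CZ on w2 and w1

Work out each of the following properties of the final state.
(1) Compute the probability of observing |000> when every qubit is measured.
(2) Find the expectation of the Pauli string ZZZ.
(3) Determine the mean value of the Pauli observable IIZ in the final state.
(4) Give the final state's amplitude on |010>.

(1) Outcome |000> occurs with probability 1/4. Key observation: steps 3-6 multiply out to the identity, so the circuit reduces to the remaining gates.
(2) The expectation value of ZZZ is -1/2.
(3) The observable IIZ averages to 1.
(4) |010> carries amplitude -sqrt(3)*I/2 in the final state.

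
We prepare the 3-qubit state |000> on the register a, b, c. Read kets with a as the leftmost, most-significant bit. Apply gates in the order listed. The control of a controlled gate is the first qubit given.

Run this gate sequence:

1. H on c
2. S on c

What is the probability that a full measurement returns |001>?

The probability of measuring |001> is 1/2.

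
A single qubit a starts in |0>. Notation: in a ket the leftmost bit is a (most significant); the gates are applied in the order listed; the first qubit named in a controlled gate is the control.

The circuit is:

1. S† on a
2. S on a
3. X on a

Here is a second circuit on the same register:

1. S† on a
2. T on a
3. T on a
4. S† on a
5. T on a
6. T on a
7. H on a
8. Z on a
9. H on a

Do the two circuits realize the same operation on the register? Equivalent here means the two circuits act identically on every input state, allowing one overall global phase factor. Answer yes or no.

Yes — the two circuits implement the same unitary up to a global phase.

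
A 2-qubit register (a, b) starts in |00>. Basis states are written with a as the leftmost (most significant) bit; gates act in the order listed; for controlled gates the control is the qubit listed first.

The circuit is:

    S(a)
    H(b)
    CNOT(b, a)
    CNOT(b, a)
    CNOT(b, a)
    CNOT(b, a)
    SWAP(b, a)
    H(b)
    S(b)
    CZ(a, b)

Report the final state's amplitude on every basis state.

The resulting statevector has amplitude 1/2 on |00>, I/2 on |01>, 1/2 on |10>, -I/2 on |11>. Key observation: steps 3-6 multiply out to the identity, so the circuit reduces to the remaining gates.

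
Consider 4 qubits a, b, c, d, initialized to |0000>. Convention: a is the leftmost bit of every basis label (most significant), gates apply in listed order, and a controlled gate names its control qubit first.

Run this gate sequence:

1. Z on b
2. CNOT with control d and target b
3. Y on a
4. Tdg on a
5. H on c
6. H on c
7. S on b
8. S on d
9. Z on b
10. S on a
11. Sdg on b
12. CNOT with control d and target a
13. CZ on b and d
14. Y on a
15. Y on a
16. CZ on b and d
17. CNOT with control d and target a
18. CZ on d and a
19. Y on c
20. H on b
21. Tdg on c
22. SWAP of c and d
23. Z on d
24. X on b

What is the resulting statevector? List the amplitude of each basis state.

The resulting statevector has amplitude sqrt(2)/2 on |1001>, sqrt(2)/2 on |1101>, and 0 on every other basis state. Key observation: the block from step 12 through step 17 cancels to the identity and can be dropped.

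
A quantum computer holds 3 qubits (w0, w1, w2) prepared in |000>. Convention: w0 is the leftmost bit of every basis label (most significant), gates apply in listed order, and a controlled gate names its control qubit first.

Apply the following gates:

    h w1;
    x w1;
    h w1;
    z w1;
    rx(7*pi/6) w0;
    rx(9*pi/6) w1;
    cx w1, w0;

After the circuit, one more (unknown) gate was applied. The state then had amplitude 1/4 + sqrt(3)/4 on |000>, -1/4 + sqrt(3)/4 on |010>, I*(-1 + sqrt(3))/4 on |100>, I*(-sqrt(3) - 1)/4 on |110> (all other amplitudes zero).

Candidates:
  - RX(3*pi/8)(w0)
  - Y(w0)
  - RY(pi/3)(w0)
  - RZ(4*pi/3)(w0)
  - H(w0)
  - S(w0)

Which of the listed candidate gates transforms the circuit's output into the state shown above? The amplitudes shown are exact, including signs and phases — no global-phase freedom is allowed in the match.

The applied gate was Y(w0). Key observation: the block from step 1 through step 4 cancels to the identity and can be dropped.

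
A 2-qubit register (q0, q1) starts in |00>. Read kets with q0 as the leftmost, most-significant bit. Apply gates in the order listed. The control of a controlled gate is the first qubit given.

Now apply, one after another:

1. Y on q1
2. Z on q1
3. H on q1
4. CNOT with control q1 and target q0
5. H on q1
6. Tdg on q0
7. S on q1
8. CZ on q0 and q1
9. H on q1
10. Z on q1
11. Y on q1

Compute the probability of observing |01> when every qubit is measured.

The probability of measuring |01> is 1/4.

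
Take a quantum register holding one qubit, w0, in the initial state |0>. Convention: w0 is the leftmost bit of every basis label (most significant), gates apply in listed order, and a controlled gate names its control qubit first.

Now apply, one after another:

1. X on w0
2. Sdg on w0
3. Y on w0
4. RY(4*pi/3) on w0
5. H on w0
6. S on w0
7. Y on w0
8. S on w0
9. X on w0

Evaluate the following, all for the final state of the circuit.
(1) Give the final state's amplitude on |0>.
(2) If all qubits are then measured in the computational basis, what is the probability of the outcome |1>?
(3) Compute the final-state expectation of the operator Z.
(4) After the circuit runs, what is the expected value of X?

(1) The final state's coefficient on |0> equals -sqrt(2)/4 + sqrt(6)/4.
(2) The probability of measuring |1> is sqrt(3)/4 + 1/2.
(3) In the final state, Z has expectation -sqrt(3)/2.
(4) In the final state, X has expectation 1/2.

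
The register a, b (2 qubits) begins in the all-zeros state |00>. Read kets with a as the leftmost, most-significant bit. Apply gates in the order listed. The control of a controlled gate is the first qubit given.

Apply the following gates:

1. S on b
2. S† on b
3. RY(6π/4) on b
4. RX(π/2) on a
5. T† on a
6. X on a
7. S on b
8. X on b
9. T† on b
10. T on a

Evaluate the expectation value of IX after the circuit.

The observable IX averages to sqrt(2)/2.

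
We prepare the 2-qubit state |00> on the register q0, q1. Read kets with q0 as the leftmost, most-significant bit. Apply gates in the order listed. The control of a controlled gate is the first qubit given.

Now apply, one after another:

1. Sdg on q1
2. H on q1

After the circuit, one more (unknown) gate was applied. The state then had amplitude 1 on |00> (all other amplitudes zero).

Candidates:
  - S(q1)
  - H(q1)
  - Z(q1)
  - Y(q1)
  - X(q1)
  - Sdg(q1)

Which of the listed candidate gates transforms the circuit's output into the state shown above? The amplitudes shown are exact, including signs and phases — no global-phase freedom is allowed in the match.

The unique candidate consistent with the amplitudes is H(q1).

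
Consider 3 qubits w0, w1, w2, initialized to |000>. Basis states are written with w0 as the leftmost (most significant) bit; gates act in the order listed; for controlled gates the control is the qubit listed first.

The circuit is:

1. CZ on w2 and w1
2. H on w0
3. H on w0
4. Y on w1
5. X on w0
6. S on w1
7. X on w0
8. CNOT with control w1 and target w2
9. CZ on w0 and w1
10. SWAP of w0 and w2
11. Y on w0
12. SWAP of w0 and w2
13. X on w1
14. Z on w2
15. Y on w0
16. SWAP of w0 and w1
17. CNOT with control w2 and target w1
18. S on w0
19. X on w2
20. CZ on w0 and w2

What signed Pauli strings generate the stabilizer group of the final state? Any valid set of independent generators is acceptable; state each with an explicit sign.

The final state is stabilized by the group generated by +ZII, -IZI, -IIZ; other independent generating sets are equally valid.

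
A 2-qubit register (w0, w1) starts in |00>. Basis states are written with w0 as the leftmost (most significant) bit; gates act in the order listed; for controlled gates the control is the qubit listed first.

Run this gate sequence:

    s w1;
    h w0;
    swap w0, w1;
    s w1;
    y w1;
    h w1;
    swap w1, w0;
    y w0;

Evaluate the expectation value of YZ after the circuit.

The expectation value of YZ is -1.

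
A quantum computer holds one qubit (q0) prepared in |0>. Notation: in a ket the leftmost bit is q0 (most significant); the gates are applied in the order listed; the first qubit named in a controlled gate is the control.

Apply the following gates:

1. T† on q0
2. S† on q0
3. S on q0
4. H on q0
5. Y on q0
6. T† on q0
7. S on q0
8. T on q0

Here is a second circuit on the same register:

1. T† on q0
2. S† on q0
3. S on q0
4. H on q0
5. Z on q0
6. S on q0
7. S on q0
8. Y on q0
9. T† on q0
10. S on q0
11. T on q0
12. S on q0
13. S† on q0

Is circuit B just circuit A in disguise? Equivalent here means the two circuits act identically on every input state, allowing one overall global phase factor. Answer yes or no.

Yes, they are equivalent — the unitaries differ by at most a global phase.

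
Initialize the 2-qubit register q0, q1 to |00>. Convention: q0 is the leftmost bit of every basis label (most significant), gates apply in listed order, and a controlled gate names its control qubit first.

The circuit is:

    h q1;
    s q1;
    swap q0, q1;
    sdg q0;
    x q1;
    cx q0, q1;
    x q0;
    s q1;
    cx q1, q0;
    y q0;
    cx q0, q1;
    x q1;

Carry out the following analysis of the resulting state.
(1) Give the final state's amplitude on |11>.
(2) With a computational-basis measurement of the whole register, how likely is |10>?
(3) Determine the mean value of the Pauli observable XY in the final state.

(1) |11> carries amplitude -sqrt(2)/2 in the final state.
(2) A full measurement returns |10> with probability 1/2.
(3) The observable XY averages to 0.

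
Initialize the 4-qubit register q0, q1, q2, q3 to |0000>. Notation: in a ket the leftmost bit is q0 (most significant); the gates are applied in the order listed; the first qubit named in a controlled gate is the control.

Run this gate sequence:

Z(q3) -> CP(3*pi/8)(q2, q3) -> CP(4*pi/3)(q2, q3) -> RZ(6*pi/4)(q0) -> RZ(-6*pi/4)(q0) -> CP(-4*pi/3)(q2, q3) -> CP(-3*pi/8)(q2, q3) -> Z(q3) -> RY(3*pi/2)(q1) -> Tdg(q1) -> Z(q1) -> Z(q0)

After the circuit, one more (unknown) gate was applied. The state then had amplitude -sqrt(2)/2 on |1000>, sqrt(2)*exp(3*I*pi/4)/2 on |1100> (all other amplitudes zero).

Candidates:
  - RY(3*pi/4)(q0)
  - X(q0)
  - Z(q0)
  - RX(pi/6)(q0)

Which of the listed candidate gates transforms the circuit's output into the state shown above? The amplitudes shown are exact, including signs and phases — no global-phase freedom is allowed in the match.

The unique candidate consistent with the amplitudes is X(q0).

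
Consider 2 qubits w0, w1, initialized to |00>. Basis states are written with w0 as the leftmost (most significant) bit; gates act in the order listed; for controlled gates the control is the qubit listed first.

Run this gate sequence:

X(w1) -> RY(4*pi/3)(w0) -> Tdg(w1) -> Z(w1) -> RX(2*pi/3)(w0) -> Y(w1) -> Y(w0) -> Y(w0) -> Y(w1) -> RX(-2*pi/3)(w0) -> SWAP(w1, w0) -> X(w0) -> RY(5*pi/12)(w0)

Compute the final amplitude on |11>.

The final state's coefficient on |11> equals (-sqrt(6 - 3*sqrt(2))/8 + 3*sqrt(sqrt(2) + 2)/8)*exp(3*I*pi/4). Key observation: gates 5-10 undo each other exactly, leaving only the rest of the circuit to track.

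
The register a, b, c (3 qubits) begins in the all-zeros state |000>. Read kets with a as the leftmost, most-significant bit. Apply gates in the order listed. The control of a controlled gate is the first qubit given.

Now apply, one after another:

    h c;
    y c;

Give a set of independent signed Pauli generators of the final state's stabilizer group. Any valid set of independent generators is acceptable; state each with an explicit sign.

One valid set of independent stabilizer generators is -IIX, +ZII, +IZI (any independent generating set of the same group is equally correct).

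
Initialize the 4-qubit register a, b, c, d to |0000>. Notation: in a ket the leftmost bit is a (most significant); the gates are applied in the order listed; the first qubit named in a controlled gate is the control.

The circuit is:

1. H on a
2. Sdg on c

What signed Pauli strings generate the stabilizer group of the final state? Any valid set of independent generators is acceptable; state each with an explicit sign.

One valid set of independent stabilizer generators is +XIII, +IZII, +IIZI, +IIIZ (any independent generating set of the same group is equally correct).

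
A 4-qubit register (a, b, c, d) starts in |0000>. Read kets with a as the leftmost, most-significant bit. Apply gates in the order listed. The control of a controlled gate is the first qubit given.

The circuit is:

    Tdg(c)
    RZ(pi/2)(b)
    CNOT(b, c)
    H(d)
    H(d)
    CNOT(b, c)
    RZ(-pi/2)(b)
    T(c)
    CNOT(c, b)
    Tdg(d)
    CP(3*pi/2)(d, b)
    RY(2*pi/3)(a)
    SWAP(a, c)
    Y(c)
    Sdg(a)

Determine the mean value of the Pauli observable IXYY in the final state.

In the final state, IXYY has expectation 0.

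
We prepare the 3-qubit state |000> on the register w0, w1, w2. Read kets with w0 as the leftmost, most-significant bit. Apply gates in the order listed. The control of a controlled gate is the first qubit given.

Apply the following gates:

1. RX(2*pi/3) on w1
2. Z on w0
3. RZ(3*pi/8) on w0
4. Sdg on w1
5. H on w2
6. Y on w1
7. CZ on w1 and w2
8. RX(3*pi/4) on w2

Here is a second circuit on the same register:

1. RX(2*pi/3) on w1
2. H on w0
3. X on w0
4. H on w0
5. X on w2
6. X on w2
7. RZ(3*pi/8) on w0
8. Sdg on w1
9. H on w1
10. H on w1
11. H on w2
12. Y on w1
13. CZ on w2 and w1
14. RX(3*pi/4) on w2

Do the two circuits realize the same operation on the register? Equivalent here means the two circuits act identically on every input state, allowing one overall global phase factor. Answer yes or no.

Yes — the two circuits implement the same unitary up to a global phase.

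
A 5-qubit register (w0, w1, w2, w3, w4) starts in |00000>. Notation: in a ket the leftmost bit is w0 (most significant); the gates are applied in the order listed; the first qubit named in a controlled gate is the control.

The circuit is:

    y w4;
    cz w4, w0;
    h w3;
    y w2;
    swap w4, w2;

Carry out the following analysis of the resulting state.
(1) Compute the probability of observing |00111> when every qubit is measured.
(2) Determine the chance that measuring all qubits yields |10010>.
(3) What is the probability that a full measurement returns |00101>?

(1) A full measurement returns |00111> with probability 1/2.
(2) The probability of measuring |10010> is 0.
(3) A full measurement returns |00101> with probability 1/2.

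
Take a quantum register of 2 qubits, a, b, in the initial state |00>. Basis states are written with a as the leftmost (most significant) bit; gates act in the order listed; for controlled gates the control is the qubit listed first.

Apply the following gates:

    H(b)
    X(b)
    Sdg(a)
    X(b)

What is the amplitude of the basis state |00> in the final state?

The amplitude on |00> is sqrt(2)/2.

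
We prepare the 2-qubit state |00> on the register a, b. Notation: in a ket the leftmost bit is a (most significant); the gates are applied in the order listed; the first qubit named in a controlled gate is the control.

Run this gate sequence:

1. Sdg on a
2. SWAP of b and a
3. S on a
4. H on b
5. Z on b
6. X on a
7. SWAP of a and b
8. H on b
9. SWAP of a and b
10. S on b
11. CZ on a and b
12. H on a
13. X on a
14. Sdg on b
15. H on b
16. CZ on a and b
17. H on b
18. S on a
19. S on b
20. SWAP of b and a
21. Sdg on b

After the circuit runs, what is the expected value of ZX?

The expectation value of ZX is -1.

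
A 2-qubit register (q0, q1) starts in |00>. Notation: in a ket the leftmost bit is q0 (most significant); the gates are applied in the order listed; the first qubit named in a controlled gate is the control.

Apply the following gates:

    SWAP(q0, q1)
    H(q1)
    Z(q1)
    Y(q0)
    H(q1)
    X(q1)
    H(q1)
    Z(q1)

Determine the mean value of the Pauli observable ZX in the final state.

In the final state, ZX has expectation 1. Key observation: steps 5-8 multiply out to the identity, so the circuit reduces to the remaining gates.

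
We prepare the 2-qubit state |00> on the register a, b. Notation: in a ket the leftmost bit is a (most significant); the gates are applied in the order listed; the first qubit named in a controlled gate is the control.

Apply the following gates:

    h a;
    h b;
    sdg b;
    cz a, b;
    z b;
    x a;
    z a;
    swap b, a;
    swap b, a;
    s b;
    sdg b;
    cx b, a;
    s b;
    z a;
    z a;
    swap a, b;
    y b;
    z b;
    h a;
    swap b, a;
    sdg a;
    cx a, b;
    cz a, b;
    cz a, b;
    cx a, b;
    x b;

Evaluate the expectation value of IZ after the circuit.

The expectation value of IZ is 0.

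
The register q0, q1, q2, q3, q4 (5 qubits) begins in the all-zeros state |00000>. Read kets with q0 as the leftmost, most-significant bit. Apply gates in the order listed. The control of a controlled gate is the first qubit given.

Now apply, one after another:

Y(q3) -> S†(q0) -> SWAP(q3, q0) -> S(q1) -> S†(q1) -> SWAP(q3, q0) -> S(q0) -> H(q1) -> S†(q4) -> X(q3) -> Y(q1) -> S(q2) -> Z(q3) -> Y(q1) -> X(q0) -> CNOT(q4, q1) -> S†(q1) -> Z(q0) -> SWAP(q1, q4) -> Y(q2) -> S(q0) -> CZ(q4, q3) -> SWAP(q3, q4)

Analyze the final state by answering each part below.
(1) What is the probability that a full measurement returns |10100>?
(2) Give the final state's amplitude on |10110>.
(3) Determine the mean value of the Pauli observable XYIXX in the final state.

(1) A full measurement returns |10100> with probability 1/2. Key observation: gates 2-7 undo each other exactly, leaving only the rest of the circuit to track.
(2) The amplitude on |10110> is sqrt(2)/2.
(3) In the final state, XYIXX has expectation 0.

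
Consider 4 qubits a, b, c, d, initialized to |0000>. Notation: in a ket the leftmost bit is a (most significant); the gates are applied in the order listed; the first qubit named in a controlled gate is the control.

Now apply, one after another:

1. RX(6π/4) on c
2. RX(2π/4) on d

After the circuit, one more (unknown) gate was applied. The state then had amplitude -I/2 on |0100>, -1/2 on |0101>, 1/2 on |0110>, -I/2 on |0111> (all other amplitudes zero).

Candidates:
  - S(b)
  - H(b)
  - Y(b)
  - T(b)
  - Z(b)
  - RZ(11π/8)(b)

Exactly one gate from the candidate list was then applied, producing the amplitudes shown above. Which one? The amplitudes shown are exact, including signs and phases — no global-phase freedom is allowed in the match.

The applied gate was Y(b).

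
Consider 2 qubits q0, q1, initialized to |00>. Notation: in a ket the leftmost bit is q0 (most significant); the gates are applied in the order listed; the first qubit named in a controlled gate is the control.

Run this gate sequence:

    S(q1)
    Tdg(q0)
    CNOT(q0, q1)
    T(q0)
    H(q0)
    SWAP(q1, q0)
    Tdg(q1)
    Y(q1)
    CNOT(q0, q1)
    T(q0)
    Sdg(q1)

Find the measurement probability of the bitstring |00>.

A full measurement returns |00> with probability 1/2.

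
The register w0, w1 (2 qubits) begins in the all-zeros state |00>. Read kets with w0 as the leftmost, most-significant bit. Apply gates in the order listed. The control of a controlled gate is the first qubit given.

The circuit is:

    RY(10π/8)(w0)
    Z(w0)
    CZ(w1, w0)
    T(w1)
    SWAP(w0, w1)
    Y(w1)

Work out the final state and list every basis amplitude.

The resulting statevector has amplitude I*sqrt(sqrt(2) + 2)/2 on |00>, -I*sqrt(2 - sqrt(2))/2 on |01>, 0 on |10>, 0 on |11>.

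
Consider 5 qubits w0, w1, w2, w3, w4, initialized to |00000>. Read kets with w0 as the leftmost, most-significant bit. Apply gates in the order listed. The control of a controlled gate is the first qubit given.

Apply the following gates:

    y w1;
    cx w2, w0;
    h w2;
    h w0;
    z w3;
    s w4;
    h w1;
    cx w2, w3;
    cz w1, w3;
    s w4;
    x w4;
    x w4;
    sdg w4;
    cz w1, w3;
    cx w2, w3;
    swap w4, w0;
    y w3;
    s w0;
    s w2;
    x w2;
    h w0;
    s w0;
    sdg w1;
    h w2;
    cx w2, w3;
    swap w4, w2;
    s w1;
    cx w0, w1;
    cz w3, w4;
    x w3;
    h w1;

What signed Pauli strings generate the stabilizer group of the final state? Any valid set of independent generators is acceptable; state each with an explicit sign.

One valid set of independent stabilizer generators is -YIIII, +IIXII, +IIIXY, -IZIII, +IIIZZ (any independent generating set of the same group is equally correct). Key observation: gates 8-15 undo each other exactly, leaving only the rest of the circuit to track.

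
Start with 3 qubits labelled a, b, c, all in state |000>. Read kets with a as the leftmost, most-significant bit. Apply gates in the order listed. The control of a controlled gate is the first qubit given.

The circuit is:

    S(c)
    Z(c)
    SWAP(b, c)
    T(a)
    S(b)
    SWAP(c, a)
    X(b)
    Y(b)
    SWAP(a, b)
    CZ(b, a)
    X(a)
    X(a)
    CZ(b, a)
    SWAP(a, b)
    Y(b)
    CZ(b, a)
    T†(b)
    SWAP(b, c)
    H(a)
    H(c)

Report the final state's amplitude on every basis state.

The resulting statevector has amplitude -exp(3*I*pi/4)/2 on |000>, exp(3*I*pi/4)/2 on |001>, 0 on |010>, 0 on |011>, -exp(3*I*pi/4)/2 on |100>, exp(3*I*pi/4)/2 on |101>, 0 on |110>, 0 on |111>.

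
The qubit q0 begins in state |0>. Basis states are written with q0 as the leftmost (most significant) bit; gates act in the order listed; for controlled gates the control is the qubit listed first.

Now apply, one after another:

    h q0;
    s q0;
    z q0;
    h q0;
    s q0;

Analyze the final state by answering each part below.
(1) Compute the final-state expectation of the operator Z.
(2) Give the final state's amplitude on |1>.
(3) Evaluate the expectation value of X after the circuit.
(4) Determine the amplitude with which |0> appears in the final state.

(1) The expectation value of Z is 0.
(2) The amplitude on |1> is -1/2 + I/2.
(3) The expectation value of X is -1.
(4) The amplitude on |0> is 1/2 - I/2.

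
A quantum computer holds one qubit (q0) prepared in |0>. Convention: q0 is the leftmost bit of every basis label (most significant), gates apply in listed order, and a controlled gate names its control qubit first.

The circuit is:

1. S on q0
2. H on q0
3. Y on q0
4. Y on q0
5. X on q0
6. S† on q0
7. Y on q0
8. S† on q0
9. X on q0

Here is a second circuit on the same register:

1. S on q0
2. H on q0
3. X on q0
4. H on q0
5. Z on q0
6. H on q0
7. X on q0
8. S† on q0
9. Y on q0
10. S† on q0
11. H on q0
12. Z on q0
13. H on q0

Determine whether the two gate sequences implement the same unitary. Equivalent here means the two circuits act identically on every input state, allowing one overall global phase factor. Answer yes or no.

Yes — the two circuits implement the same unitary up to a global phase.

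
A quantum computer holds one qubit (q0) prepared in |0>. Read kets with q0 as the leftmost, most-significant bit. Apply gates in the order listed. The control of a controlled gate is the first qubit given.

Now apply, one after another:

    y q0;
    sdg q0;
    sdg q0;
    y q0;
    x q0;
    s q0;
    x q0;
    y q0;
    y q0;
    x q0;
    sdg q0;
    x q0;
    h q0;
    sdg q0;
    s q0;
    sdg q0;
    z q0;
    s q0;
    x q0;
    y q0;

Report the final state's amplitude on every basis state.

After the circuit, the state carries amplitude sqrt(2)*I/2 on |0>, sqrt(2)*I/2 on |1>.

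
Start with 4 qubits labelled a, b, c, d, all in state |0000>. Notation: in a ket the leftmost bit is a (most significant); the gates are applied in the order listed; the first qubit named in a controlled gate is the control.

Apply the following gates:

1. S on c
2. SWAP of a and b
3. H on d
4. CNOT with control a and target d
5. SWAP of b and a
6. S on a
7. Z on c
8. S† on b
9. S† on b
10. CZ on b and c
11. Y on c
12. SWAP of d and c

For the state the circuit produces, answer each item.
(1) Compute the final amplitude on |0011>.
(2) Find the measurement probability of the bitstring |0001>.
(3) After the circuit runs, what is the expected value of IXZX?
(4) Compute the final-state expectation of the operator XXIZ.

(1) The final state's coefficient on |0011> equals sqrt(2)*I/2.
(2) A full measurement returns |0001> with probability 1/2.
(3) The expectation value of IXZX is 0.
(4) In the final state, XXIZ has expectation 0.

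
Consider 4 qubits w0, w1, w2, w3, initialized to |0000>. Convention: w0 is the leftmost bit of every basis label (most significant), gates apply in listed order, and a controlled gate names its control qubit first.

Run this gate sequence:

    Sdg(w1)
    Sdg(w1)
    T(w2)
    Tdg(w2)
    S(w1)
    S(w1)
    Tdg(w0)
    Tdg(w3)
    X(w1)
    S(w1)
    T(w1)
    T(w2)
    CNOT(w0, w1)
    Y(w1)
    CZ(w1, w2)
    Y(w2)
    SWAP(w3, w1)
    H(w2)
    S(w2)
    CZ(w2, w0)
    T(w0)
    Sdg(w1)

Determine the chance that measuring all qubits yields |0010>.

The probability of measuring |0010> is 1/2. Key observation: the block from step 1 through step 6 cancels to the identity and can be dropped.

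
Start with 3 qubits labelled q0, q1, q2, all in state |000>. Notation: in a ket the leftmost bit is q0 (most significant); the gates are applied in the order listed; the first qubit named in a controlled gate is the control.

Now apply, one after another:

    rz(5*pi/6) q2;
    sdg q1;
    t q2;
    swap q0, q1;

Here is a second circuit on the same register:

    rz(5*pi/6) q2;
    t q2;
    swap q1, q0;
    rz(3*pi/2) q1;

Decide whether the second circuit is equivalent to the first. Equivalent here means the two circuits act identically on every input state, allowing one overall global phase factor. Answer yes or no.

No — the two circuits implement different unitaries, even allowing a global phase.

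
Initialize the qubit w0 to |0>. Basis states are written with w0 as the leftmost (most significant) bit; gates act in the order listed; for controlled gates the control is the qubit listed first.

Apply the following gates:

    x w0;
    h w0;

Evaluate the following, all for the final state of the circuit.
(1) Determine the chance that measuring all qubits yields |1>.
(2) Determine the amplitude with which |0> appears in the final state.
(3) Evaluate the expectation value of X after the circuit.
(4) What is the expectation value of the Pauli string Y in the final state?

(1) The probability of measuring |1> is 1/2.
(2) The amplitude on |0> is sqrt(2)/2.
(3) The expectation value of X is -1.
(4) In the final state, Y has expectation 0.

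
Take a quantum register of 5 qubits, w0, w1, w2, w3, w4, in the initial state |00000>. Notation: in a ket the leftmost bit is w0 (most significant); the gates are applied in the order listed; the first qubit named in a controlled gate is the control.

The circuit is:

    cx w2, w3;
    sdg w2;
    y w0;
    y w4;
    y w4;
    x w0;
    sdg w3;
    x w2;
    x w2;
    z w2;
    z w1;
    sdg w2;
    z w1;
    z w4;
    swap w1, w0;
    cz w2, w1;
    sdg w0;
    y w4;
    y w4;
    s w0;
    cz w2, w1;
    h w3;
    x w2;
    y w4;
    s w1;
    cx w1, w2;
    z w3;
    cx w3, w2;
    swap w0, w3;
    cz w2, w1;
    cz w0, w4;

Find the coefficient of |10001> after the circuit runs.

|10001> carries amplitude -sqrt(2)/2 in the final state.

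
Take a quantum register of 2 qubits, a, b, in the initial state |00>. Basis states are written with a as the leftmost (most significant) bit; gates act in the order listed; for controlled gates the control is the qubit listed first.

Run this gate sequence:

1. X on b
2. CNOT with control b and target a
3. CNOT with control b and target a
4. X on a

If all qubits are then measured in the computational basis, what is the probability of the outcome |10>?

The probability of measuring |10> is 0. Key observation: gates 2-3 undo each other exactly, leaving only the rest of the circuit to track.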